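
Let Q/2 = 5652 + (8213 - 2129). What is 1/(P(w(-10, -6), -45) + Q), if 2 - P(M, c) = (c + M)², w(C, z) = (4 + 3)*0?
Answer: 1/21449 ≈ 4.6622e-5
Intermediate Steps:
w(C, z) = 0 (w(C, z) = 7*0 = 0)
P(M, c) = 2 - (M + c)² (P(M, c) = 2 - (c + M)² = 2 - (M + c)²)
Q = 23472 (Q = 2*(5652 + (8213 - 2129)) = 2*(5652 + 6084) = 2*11736 = 23472)
1/(P(w(-10, -6), -45) + Q) = 1/((2 - (0 - 45)²) + 23472) = 1/((2 - 1*(-45)²) + 23472) = 1/((2 - 1*2025) + 23472) = 1/((2 - 2025) + 23472) = 1/(-2023 + 23472) = 1/21449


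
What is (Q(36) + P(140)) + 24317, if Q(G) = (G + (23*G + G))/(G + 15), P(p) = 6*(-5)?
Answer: 413179/17 ≈ 24305.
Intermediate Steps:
P(p) = -30
Q(G) = 25*G/(15 + G) (Q(G) = (G + 24*G)/(15 + G) = (25*G)/(15 + G) = 25*G/(15 + G))
(Q(36) + P(140)) + 24317 = (25*36/(15 + 36) - 30) + 24317 = (25*36/51 - 30) + 24317 = (25*36*(1/51) - 30) + 24317 = (300/17 - 30) + 24317 = -210/17 + 24317 = 413179/17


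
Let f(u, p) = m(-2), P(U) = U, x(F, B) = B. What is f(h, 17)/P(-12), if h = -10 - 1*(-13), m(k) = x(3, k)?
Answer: ⅙ ≈ 0.16667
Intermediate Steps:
m(k) = k
h = 3 (h = -10 + 13 = 3)
f(u, p) = -2
f(h, 17)/P(-12) = -2/(-12) = -2*(-1/12) = ⅙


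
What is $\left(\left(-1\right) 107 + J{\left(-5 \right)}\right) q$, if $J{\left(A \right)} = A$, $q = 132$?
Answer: $-14784$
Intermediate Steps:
$\left(\left(-1\right) 107 + J{\left(-5 \right)}\right) q = \left(\left(-1\right) 107 - 5\right) 132 = \left(-107 - 5\right) 132 = \left(-112\right) 132 = -14784$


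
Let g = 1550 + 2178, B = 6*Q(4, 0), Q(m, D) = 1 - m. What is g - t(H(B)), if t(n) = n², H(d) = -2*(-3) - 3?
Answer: 3719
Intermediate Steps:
B = -18 (B = 6*(1 - 1*4) = 6*(1 - 4) = 6*(-3) = -18)
H(d) = 3 (H(d) = 6 - 3 = 3)
g = 3728
g - t(H(B)) = 3728 - 1*3² = 3728 - 1*9 = 3728 - 9 = 3719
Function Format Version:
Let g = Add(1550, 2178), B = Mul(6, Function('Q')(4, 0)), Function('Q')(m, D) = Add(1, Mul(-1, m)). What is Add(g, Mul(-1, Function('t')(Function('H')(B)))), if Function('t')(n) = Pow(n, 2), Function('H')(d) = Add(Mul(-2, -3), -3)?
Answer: 3719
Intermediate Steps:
B = -18 (B = Mul(6, Add(1, Mul(-1, 4))) = Mul(6, Add(1, -4)) = Mul(6, -3) = -18)
Function('H')(d) = 3 (Function('H')(d) = Add(6, -3) = 3)
g = 3728
Add(g, Mul(-1, Function('t')(Function('H')(B)))) = Add(3728, Mul(-1, Pow(3, 2))) = Add(3728, Mul(-1, 9)) = Add(3728, -9) = 3719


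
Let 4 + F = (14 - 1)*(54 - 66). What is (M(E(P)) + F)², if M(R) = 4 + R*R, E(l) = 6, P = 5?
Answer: 14400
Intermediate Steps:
M(R) = 4 + R²
F = -160 (F = -4 + (14 - 1)*(54 - 66) = -4 + 13*(-12) = -4 - 156 = -160)
(M(E(P)) + F)² = ((4 + 6²) - 160)² = ((4 + 36) - 160)² = (40 - 160)² = (-120)² = 14400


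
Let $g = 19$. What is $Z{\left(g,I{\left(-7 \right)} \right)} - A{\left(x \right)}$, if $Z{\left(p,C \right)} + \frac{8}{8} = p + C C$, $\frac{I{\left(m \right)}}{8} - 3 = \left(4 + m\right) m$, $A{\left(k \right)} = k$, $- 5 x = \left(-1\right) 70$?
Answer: $36868$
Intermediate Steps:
$x = 14$ ($x = - \frac{\left(-1\right) 70}{5} = \left(- \frac{1}{5}\right) \left(-70\right) = 14$)
$I{\left(m \right)} = 24 + 8 m \left(4 + m\right)$ ($I{\left(m \right)} = 24 + 8 \left(4 + m\right) m = 24 + 8 m \left(4 + m\right)$)
$Z{\left(p,C \right)} = -1 + p + C^{2}$ ($Z{\left(p,C \right)} = -1 + \left(p + C C\right) = -1 + \left(p + C^{2}\right) = -1 + p + C^{2}$)
$Z{\left(g,I{\left(-7 \right)} \right)} - A{\left(x \right)} = \left(-1 + 19 + \left(24 + 8 \left(-7\right)^{2} + 32 \left(-7\right)\right)^{2}\right) - 14 = \left(-1 + 19 + \left(24 + 8 \cdot 49 - 224\right)^{2}\right) - 14 = \left(-1 + 19 + \left(24 + 392 - 224\right)^{2}\right) - 14 = \left(-1 + 19 + 192^{2}\right) - 14 = \left(-1 + 19 + 36864\right) - 14 = 36882 - 14 = 36868$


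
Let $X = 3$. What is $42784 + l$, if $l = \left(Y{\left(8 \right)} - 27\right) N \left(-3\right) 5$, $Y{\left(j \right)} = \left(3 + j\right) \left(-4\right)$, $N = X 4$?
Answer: $55564$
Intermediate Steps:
$N = 12$ ($N = 3 \cdot 4 = 12$)
$Y{\left(j \right)} = -12 - 4 j$
$l = 12780$ ($l = \left(\left(-12 - 32\right) - 27\right) 12 \left(-3\right) 5 = \left(\left(-12 - 32\right) - 27\right) \left(\left(-36\right) 5\right) = \left(-44 - 27\right) \left(-180\right) = \left(-71\right) \left(-180\right) = 12780$)
$42784 + l = 42784 + 12780 = 55564$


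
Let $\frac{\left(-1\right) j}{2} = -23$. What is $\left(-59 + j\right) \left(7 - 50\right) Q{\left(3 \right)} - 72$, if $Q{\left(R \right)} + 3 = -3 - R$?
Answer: $-5103$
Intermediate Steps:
$Q{\left(R \right)} = -6 - R$ ($Q{\left(R \right)} = -3 - \left(3 + R\right) = -6 - R$)
$j = 46$ ($j = \left(-2\right) \left(-23\right) = 46$)
$\left(-59 + j\right) \left(7 - 50\right) Q{\left(3 \right)} - 72 = \left(-59 + 46\right) \left(7 - 50\right) \left(-6 - 3\right) - 72 = \left(-13\right) \left(-43\right) \left(-6 - 3\right) - 72 = 559 \left(-9\right) - 72 = -5031 - 72 = -5103$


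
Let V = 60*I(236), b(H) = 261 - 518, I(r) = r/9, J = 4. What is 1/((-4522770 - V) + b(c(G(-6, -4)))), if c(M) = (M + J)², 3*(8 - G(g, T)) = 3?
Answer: -3/13573801 ≈ -2.2101e-7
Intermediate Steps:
G(g, T) = 7 (G(g, T) = 8 - ⅓*3 = 8 - 1 = 7)
I(r) = r/9 (I(r) = r*(⅑) = r/9)
c(M) = (4 + M)² (c(M) = (M + 4)² = (4 + M)²)
b(H) = -257
V = 4720/3 (V = 60*((⅑)*236) = 60*(236/9) = 4720/3 ≈ 1573.3)
1/((-4522770 - V) + b(c(G(-6, -4)))) = 1/((-4522770 - 1*4720/3) - 257) = 1/((-4522770 - 4720/3) - 257) = 1/(-13573030/3 - 257) = 1/(-13573801/3) = -3/13573801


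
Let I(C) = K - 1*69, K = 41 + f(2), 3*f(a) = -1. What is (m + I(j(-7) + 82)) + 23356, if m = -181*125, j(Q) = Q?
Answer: 2108/3 ≈ 702.67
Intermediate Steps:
f(a) = -⅓ (f(a) = (⅓)*(-1) = -⅓)
K = 122/3 (K = 41 - ⅓ = 122/3 ≈ 40.667)
m = -22625
I(C) = -85/3 (I(C) = 122/3 - 1*69 = 122/3 - 69 = -85/3)
(m + I(j(-7) + 82)) + 23356 = (-22625 - 85/3) + 23356 = -67960/3 + 23356 = 2108/3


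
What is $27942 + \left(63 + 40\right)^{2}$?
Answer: $38551$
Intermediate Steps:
$27942 + \left(63 + 40\right)^{2} = 27942 + 103^{2} = 27942 + 10609 = 38551$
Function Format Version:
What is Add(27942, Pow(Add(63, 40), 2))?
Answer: 38551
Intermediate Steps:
Add(27942, Pow(Add(63, 40), 2)) = Add(27942, Pow(103, 2)) = Add(27942, 10609) = 38551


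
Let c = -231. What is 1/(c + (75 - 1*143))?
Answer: -1/299 ≈ -0.0033445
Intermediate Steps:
1/(c + (75 - 1*143)) = 1/(-231 + (75 - 1*143)) = 1/(-231 + (75 - 143)) = 1/(-231 - 68) = 1/(-299) = -1/299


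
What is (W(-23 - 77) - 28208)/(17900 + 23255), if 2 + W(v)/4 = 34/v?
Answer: -705434/1028875 ≈ -0.68564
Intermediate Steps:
W(v) = -8 + 136/v (W(v) = -8 + 4*(34/v) = -8 + 136/v)
(W(-23 - 77) - 28208)/(17900 + 23255) = ((-8 + 136/(-23 - 77)) - 28208)/(17900 + 23255) = ((-8 + 136/(-100)) - 28208)/41155 = ((-8 + 136*(-1/100)) - 28208)*(1/41155) = ((-8 - 34/25) - 28208)*(1/41155) = (-234/25 - 28208)*(1/41155) = -705434/25*1/41155 = -705434/1028875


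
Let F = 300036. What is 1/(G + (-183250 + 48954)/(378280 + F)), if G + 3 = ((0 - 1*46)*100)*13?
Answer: -169579/10141366511 ≈ -1.6722e-5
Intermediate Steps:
G = -59803 (G = -3 + ((0 - 1*46)*100)*13 = -3 + ((0 - 46)*100)*13 = -3 - 46*100*13 = -3 - 4600*13 = -3 - 59800 = -59803)
1/(G + (-183250 + 48954)/(378280 + F)) = 1/(-59803 + (-183250 + 48954)/(378280 + 300036)) = 1/(-59803 - 134296/678316) = 1/(-59803 - 134296*1/678316) = 1/(-59803 - 33574/169579) = 1/(-10141366511/169579) = -169579/10141366511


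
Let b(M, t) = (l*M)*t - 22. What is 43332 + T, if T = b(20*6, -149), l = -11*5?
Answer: 1026710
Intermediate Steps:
l = -55
b(M, t) = -22 - 55*M*t (b(M, t) = (-55*M)*t - 22 = -55*M*t - 22 = -22 - 55*M*t)
T = 983378 (T = -22 - 55*20*6*(-149) = -22 - 55*120*(-149) = -22 + 983400 = 983378)
43332 + T = 43332 + 983378 = 1026710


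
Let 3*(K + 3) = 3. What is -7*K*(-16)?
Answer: -224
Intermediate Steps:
K = -2 (K = -3 + (⅓)*3 = -3 + 1 = -2)
-7*K*(-16) = -7*(-2)*(-16) = 14*(-16) = -224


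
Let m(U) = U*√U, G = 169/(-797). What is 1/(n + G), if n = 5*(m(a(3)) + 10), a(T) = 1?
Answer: 797/43666 ≈ 0.018252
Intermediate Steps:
G = -169/797 (G = 169*(-1/797) = -169/797 ≈ -0.21205)
m(U) = U^(3/2)
n = 55 (n = 5*(1^(3/2) + 10) = 5*(1 + 10) = 5*11 = 55)
1/(n + G) = 1/(55 - 169/797) = 1/(43666/797) = 797/43666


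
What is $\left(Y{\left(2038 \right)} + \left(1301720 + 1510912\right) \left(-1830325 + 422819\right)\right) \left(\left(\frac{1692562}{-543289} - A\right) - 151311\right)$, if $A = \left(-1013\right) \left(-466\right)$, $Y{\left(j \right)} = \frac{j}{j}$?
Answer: $\frac{1340730384959625996888573}{543289} \approx 2.4678 \cdot 10^{18}$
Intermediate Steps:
$Y{\left(j \right)} = 1$
$A = 472058$
$\left(Y{\left(2038 \right)} + \left(1301720 + 1510912\right) \left(-1830325 + 422819\right)\right) \left(\left(\frac{1692562}{-543289} - A\right) - 151311\right) = \left(1 + \left(1301720 + 1510912\right) \left(-1830325 + 422819\right)\right) \left(\left(\frac{1692562}{-543289} - 472058\right) - 151311\right) = \left(1 + 2812632 \left(-1407506\right)\right) \left(\left(1692562 \left(- \frac{1}{543289}\right) - 472058\right) - 151311\right) = \left(1 - 3958796415792\right) \left(\left(- \frac{1692562}{543289} - 472058\right) - 151311\right) = - 3958796415791 \left(- \frac{256465611324}{543289} - 151311\right) = \left(-3958796415791\right) \left(- \frac{338671213203}{543289}\right) = \frac{1340730384959625996888573}{543289}$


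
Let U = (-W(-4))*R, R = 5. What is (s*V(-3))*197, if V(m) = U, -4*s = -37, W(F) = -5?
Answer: 182225/4 ≈ 45556.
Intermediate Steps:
s = 37/4 (s = -¼*(-37) = 37/4 ≈ 9.2500)
U = 25 (U = -1*(-5)*5 = 5*5 = 25)
V(m) = 25
(s*V(-3))*197 = ((37/4)*25)*197 = (925/4)*197 = 182225/4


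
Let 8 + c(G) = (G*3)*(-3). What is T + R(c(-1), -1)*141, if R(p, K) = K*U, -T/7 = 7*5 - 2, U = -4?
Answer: 333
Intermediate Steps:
T = -231 (T = -7*(7*5 - 2) = -7*(35 - 2) = -7*33 = -231)
c(G) = -8 - 9*G (c(G) = -8 + (G*3)*(-3) = -8 + (3*G)*(-3) = -8 - 9*G)
R(p, K) = -4*K (R(p, K) = K*(-4) = -4*K)
T + R(c(-1), -1)*141 = -231 - 4*(-1)*141 = -231 + 4*141 = -231 + 564 = 333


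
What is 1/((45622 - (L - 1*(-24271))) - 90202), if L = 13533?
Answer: -1/82384 ≈ -1.2138e-5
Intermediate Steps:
1/((45622 - (L - 1*(-24271))) - 90202) = 1/((45622 - (13533 - 1*(-24271))) - 90202) = 1/((45622 - (13533 + 24271)) - 90202) = 1/((45622 - 1*37804) - 90202) = 1/((45622 - 37804) - 90202) = 1/(7818 - 90202) = 1/(-82384) = -1/82384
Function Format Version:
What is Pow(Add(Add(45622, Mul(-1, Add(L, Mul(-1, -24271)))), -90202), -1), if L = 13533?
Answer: Rational(-1, 82384) ≈ -1.2138e-5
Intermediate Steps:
Pow(Add(Add(45622, Mul(-1, Add(L, Mul(-1, -24271)))), -90202), -1) = Pow(Add(Add(45622, Mul(-1, Add(13533, Mul(-1, -24271)))), -90202), -1) = Pow(Add(Add(45622, Mul(-1, Add(13533, 24271))), -90202), -1) = Pow(Add(Add(45622, Mul(-1, 37804)), -90202), -1) = Pow(Add(Add(45622, -37804), -90202), -1) = Pow(Add(7818, -90202), -1) = Pow(-82384, -1) = Rational(-1, 82384)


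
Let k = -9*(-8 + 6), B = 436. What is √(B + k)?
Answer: √454 ≈ 21.307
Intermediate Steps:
k = 18 (k = -9*(-2) = 18)
√(B + k) = √(436 + 18) = √454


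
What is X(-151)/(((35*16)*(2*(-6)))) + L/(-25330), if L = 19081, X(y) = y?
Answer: -12439949/17021760 ≈ -0.73083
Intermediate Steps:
X(-151)/(((35*16)*(2*(-6)))) + L/(-25330) = -151/((35*16)*(2*(-6))) + 19081/(-25330) = -151/(560*(-12)) + 19081*(-1/25330) = -151/(-6720) - 19081/25330 = -151*(-1/6720) - 19081/25330 = 151/6720 - 19081/25330 = -12439949/17021760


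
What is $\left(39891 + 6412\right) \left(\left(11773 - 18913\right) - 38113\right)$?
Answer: $-2095349659$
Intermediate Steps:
$\left(39891 + 6412\right) \left(\left(11773 - 18913\right) - 38113\right) = 46303 \left(-7140 - 38113\right) = 46303 \left(-45253\right) = -2095349659$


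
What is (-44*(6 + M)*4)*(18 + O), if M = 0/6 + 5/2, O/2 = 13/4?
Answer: -36652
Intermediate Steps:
O = 13/2 (O = 2*(13/4) = 13/2 ≈ 6.5000)
M = 5/2 (M = 0*(⅙) + 5*(½) = 0 + 5/2 = 5/2 ≈ 2.5000)
(-44*(6 + M)*4)*(18 + O) = (-44*(6 + 5/2)*4)*(18 + 13/2) = -374*4*(49/2) = -44*34*(49/2) = -1496*49/2 = -36652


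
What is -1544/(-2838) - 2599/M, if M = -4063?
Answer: 6824617/5765397 ≈ 1.1837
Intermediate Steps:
-1544/(-2838) - 2599/M = -1544/(-2838) - 2599/(-4063) = -1544*(-1/2838) - 2599*(-1/4063) = 772/1419 + 2599/4063 = 6824617/5765397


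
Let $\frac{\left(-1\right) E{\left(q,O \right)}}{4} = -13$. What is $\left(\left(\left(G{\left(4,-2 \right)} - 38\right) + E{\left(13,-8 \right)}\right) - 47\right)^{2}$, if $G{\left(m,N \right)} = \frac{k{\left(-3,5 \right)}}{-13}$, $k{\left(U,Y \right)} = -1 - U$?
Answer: $\frac{185761}{169} \approx 1099.2$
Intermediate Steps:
$E{\left(q,O \right)} = 52$ ($E{\left(q,O \right)} = \left(-4\right) \left(-13\right) = 52$)
$G{\left(m,N \right)} = - \frac{2}{13}$ ($G{\left(m,N \right)} = \frac{-1 - -3}{-13} = \left(-1 + 3\right) \left(- \frac{1}{13}\right) = 2 \left(- \frac{1}{13}\right) = - \frac{2}{13}$)
$\left(\left(\left(G{\left(4,-2 \right)} - 38\right) + E{\left(13,-8 \right)}\right) - 47\right)^{2} = \left(\left(\left(- \frac{2}{13} - 38\right) + 52\right) - 47\right)^{2} = \left(\left(- \frac{496}{13} + 52\right) - 47\right)^{2} = \left(\frac{180}{13} - 47\right)^{2} = \left(- \frac{431}{13}\right)^{2} = \frac{185761}{169}$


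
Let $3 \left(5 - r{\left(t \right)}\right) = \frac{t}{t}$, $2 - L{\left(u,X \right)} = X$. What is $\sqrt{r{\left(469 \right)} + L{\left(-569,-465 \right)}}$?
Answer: $\frac{\sqrt{4245}}{3} \approx 21.718$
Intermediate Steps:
$L{\left(u,X \right)} = 2 - X$
$r{\left(t \right)} = \frac{14}{3}$ ($r{\left(t \right)} = 5 - \frac{t \frac{1}{t}}{3} = 5 - \frac{1}{3} = \frac{14}{3}$)
$\sqrt{r{\left(469 \right)} + L{\left(-569,-465 \right)}} = \sqrt{\frac{14}{3} + \left(2 - -465\right)} = \sqrt{\frac{14}{3} + \left(2 + 465\right)} = \sqrt{\frac{14}{3} + 467} = \sqrt{\frac{1415}{3}} = \frac{\sqrt{4245}}{3}$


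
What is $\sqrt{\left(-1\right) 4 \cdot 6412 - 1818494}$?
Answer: $i \sqrt{1844142} \approx 1358.0 i$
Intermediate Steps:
$\sqrt{\left(-1\right) 4 \cdot 6412 - 1818494} = \sqrt{\left(-4\right) 6412 - 1818494} = \sqrt{-25648 - 1818494} = \sqrt{-1844142} = i \sqrt{1844142}$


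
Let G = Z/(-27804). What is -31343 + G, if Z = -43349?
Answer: -871417423/27804 ≈ -31341.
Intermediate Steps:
G = 43349/27804 (G = -43349/(-27804) = -43349*(-1/27804) = 43349/27804 ≈ 1.5591)
-31343 + G = -31343 + 43349/27804 = -871417423/27804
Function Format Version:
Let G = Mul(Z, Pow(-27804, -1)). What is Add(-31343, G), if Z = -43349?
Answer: Rational(-871417423, 27804) ≈ -31341.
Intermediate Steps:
G = Rational(43349, 27804) (G = Mul(-43349, Pow(-27804, -1)) = Mul(-43349, Rational(-1, 27804)) = Rational(43349, 27804) ≈ 1.5591)
Add(-31343, G) = Add(-31343, Rational(43349, 27804)) = Rational(-871417423, 27804)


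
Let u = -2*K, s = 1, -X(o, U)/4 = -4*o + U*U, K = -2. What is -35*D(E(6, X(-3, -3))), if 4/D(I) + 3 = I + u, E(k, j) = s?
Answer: -70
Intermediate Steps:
X(o, U) = -4*U² + 16*o (X(o, U) = -4*(-4*o + U*U) = -4*(-4*o + U²) = -4*(U² - 4*o) = -4*U² + 16*o)
E(k, j) = 1
u = 4 (u = -2*(-2) = 4)
D(I) = 4/(1 + I) (D(I) = 4/(-3 + (I + 4)) = 4/(-3 + (4 + I)) = 4/(1 + I))
-35*D(E(6, X(-3, -3))) = -140/(1 + 1) = -140/2 = -35*2 = -70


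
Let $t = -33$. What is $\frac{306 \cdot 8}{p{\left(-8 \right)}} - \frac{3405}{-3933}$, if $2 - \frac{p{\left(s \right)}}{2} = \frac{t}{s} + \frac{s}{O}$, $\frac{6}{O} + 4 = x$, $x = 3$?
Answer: $- \frac{38417731}{108813} \approx -353.06$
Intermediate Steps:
$O = -6$ ($O = \frac{6}{-4 + 3} = \frac{6}{-1} = 6 \left(-1\right) = -6$)
$p{\left(s \right)} = 4 + \frac{66}{s} + \frac{s}{3}$ ($p{\left(s \right)} = 4 - 2 \left(- \frac{33}{s} + \frac{s}{-6}\right) = 4 - 2 \left(- \frac{33}{s} + s \left(- \frac{1}{6}\right)\right) = 4 - 2 \left(- \frac{33}{s} - \frac{s}{6}\right) = 4 + \left(\frac{66}{s} + \frac{s}{3}\right) = 4 + \frac{66}{s} + \frac{s}{3}$)
$\frac{306 \cdot 8}{p{\left(-8 \right)}} - \frac{3405}{-3933} = \frac{306 \cdot 8}{4 + \frac{66}{-8} + \frac{1}{3} \left(-8\right)} - \frac{3405}{-3933} = \frac{2448}{4 + 66 \left(- \frac{1}{8}\right) - \frac{8}{3}} - - \frac{1135}{1311} = \frac{2448}{4 - \frac{33}{4} - \frac{8}{3}} + \frac{1135}{1311} = \frac{2448}{- \frac{83}{12}} + \frac{1135}{1311} = 2448 \left(- \frac{12}{83}\right) + \frac{1135}{1311} = - \frac{29376}{83} + \frac{1135}{1311} = - \frac{38417731}{108813}$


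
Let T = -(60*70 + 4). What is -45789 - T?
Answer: -41585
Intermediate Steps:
T = -4204 (T = -(4200 + 4) = -1*4204 = -4204)
-45789 - T = -45789 - 1*(-4204) = -45789 + 4204 = -41585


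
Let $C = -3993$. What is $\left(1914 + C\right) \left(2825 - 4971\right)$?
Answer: $4461534$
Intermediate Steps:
$\left(1914 + C\right) \left(2825 - 4971\right) = \left(1914 - 3993\right) \left(2825 - 4971\right) = \left(-2079\right) \left(-2146\right) = 4461534$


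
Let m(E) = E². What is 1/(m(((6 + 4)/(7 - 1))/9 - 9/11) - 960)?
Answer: -88209/84645296 ≈ -0.0010421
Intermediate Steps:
1/(m(((6 + 4)/(7 - 1))/9 - 9/11) - 960) = 1/((((6 + 4)/(7 - 1))/9 - 9/11)² - 960) = 1/(((10/6)*(⅑) - 9*1/11)² - 960) = 1/(((10*(⅙))*(⅑) - 9/11)² - 960) = 1/(((5/3)*(⅑) - 9/11)² - 960) = 1/((5/27 - 9/11)² - 960) = 1/((-188/297)² - 960) = 1/(35344/88209 - 960) = 1/(-84645296/88209) = -88209/84645296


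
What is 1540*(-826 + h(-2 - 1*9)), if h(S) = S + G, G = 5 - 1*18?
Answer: -1309000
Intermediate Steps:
G = -13 (G = 5 - 18 = -13)
h(S) = -13 + S (h(S) = S - 13 = -13 + S)
1540*(-826 + h(-2 - 1*9)) = 1540*(-826 + (-13 + (-2 - 1*9))) = 1540*(-826 + (-13 + (-2 - 9))) = 1540*(-826 + (-13 - 11)) = 1540*(-826 - 24) = 1540*(-850) = -1309000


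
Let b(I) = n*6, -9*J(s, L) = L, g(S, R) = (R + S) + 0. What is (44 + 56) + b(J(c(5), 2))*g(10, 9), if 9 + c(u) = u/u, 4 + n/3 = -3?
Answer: -2294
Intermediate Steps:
n = -21 (n = -12 + 3*(-3) = -12 - 9 = -21)
g(S, R) = R + S
c(u) = -8 (c(u) = -9 + u/u = -9 + 1 = -8)
J(s, L) = -L/9
b(I) = -126 (b(I) = -21*6 = -126)
(44 + 56) + b(J(c(5), 2))*g(10, 9) = (44 + 56) - 126*(9 + 10) = 100 - 126*19 = 100 - 2394 = -2294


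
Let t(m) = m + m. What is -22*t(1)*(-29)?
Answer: 1276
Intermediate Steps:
t(m) = 2*m
-22*t(1)*(-29) = -44*(-29) = 1276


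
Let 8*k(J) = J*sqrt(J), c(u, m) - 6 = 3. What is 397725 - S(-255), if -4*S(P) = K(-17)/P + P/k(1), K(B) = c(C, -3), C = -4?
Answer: 135053097/340 ≈ 3.9722e+5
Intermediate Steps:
c(u, m) = 9 (c(u, m) = 6 + 3 = 9)
K(B) = 9
k(J) = J**(3/2)/8 (k(J) = (J*sqrt(J))/8 = J**(3/2)/8)
S(P) = -2*P - 9/(4*P) (S(P) = -(9/P + P/((1**(3/2)/8)))/4 = -(9/P + P/(((1/8)*1)))/4 = -(9/P + P/(1/8))/4 = -(9/P + P*8)/4 = -(9/P + 8*P)/4 = -(8*P + 9/P)/4 = -2*P - 9/(4*P))
397725 - S(-255) = 397725 - (-2*(-255) - 9/4/(-255)) = 397725 - (510 - 9/4*(-1/255)) = 397725 - (510 + 3/340) = 397725 - 1*173403/340 = 397725 - 173403/340 = 135053097/340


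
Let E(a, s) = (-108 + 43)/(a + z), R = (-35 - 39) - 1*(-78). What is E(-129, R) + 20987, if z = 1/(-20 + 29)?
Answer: 4869101/232 ≈ 20988.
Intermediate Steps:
z = ⅑ (z = 1/9 = ⅑ ≈ 0.11111)
R = 4 (R = -74 + 78 = 4)
E(a, s) = -65/(⅑ + a) (E(a, s) = (-108 + 43)/(a + ⅑) = -65/(⅑ + a))
E(-129, R) + 20987 = -585/(1 + 9*(-129)) + 20987 = -585/(1 - 1161) + 20987 = -585/(-1160) + 20987 = -585*(-1/1160) + 20987 = 117/232 + 20987 = 4869101/232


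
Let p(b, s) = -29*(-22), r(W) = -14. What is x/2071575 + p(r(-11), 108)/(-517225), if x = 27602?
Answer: 518191184/42858815175 ≈ 0.012091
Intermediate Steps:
p(b, s) = 638
x/2071575 + p(r(-11), 108)/(-517225) = 27602/2071575 + 638/(-517225) = 27602*(1/2071575) + 638*(-1/517225) = 27602/2071575 - 638/517225 = 518191184/42858815175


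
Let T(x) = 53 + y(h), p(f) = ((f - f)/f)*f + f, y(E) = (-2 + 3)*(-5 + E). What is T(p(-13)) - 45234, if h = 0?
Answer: -45186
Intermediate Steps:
y(E) = -5 + E (y(E) = 1*(-5 + E) = -5 + E)
p(f) = f (p(f) = (0/f)*f + f = 0*f + f = 0 + f = f)
T(x) = 48 (T(x) = 53 + (-5 + 0) = 53 - 5 = 48)
T(p(-13)) - 45234 = 48 - 45234 = -45186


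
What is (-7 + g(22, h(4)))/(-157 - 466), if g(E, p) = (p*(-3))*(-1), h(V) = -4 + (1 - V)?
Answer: 4/89 ≈ 0.044944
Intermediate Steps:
h(V) = -3 - V
g(E, p) = 3*p (g(E, p) = -3*p*(-1) = 3*p)
(-7 + g(22, h(4)))/(-157 - 466) = (-7 + 3*(-3 - 1*4))/(-157 - 466) = (-7 + 3*(-3 - 4))/(-623) = (-7 + 3*(-7))*(-1/623) = (-7 - 21)*(-1/623) = -28*(-1/623) = 4/89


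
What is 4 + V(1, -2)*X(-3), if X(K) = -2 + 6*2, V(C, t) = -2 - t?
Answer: 4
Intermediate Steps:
X(K) = 10 (X(K) = -2 + 12 = 10)
4 + V(1, -2)*X(-3) = 4 + (-2 - 1*(-2))*10 = 4 + (-2 + 2)*10 = 4 + 0*10 = 4 + 0 = 4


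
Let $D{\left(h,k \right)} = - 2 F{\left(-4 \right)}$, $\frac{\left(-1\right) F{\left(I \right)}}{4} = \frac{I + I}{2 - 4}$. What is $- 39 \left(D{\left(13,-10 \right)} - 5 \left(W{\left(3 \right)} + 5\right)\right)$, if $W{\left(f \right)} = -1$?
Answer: $-468$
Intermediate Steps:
$F{\left(I \right)} = 4 I$ ($F{\left(I \right)} = - 4 \frac{I + I}{2 - 4} = - 4 \frac{2 I}{-2} = - 4 \cdot 2 I \left(- \frac{1}{2}\right) = - 4 \left(- I\right) = 4 I$)
$D{\left(h,k \right)} = 32$ ($D{\left(h,k \right)} = - 2 \cdot 4 \left(-4\right) = \left(-2\right) \left(-16\right) = 32$)
$- 39 \left(D{\left(13,-10 \right)} - 5 \left(W{\left(3 \right)} + 5\right)\right) = - 39 \left(32 - 5 \left(-1 + 5\right)\right) = - 39 \left(32 - 20\right) = \left(-39\right) 12 = -468$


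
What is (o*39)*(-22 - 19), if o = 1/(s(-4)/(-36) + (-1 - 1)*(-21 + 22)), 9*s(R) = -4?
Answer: 129519/161 ≈ 804.47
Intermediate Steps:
s(R) = -4/9 (s(R) = (⅑)*(-4) = -4/9)
o = -81/161 (o = 1/(-4/9/(-36) + (-1 - 1)*(-21 + 22)) = 1/(-4/9*(-1/36) - 2*1) = 1/(1/81 - 2) = 1/(-161/81) = -81/161 ≈ -0.50311)
(o*39)*(-22 - 19) = (-81/161*39)*(-22 - 19) = -3159/161*(-41) = 129519/161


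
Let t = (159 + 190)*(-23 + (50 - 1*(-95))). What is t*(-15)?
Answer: -638670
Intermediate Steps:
t = 42578 (t = 349*(-23 + (50 + 95)) = 349*(-23 + 145) = 349*122 = 42578)
t*(-15) = 42578*(-15) = -638670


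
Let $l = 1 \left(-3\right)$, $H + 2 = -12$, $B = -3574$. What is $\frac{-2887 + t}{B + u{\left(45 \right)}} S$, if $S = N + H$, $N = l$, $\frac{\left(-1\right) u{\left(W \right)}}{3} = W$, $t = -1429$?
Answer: $- \frac{73372}{3709} \approx -19.782$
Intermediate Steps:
$u{\left(W \right)} = - 3 W$
$H = -14$ ($H = -2 - 12 = -14$)
$l = -3$
$N = -3$
$S = -17$ ($S = -3 - 14 = -17$)
$\frac{-2887 + t}{B + u{\left(45 \right)}} S = \frac{-2887 - 1429}{-3574 - 135} \left(-17\right) = - \frac{4316}{-3574 - 135} \left(-17\right) = - \frac{4316}{-3709} \left(-17\right) = \left(-4316\right) \left(- \frac{1}{3709}\right) \left(-17\right) = \frac{4316}{3709} \left(-17\right) = - \frac{73372}{3709}$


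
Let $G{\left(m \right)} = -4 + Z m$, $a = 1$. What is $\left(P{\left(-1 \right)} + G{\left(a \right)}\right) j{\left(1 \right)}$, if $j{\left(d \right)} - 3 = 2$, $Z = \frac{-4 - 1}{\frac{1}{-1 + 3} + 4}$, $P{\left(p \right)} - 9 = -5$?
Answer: $- \frac{50}{9} \approx -5.5556$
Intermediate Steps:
$P{\left(p \right)} = 4$ ($P{\left(p \right)} = 9 - 5 = 4$)
$Z = - \frac{10}{9}$ ($Z = - \frac{5}{\frac{1}{2} + 4} = - \frac{5}{\frac{9}{2}} = \left(-5\right) \frac{2}{9} = - \frac{10}{9} \approx -1.1111$)
$j{\left(d \right)} = 5$ ($j{\left(d \right)} = 3 + 2 = 5$)
$G{\left(m \right)} = -4 - \frac{10 m}{9}$
$\left(P{\left(-1 \right)} + G{\left(a \right)}\right) j{\left(1 \right)} = \left(4 - \frac{46}{9}\right) 5 = \left(- \frac{10}{9}\right) 5 = - \frac{50}{9}$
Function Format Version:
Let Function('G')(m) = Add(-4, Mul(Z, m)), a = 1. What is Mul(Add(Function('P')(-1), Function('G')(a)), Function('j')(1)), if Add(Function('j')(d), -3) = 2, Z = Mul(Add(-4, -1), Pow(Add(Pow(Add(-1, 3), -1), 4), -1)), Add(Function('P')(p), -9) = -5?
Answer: Rational(-50, 9) ≈ -5.5556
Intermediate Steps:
Function('P')(p) = 4 (Function('P')(p) = Add(9, -5) = 4)
Z = Rational(-10, 9) (Z = Mul(-5, Pow(Add(Pow(2, -1), 4), -1)) = Mul(-5, Pow(Add(Rational(1, 2), 4), -1)) = Mul(-5, Pow(Rational(9, 2), -1)) = Mul(-5, Rational(2, 9)) = Rational(-10, 9) ≈ -1.1111)
Function('j')(d) = 5 (Function('j')(d) = Add(3, 2) = 5)
Function('G')(m) = Add(-4, Mul(Rational(-10, 9), m))
Mul(Add(Function('P')(-1), Function('G')(a)), Function('j')(1)) = Mul(Add(4, Add(-4, Mul(Rational(-10, 9), 1))), 5) = Mul(Add(4, Add(-4, Rational(-10, 9))), 5) = Mul(Add(4, Rational(-46, 9)), 5) = Mul(Rational(-10, 9), 5) = Rational(-50, 9)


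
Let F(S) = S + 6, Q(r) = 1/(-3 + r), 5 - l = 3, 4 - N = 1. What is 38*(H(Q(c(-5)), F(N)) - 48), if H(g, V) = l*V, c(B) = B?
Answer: -1140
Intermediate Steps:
N = 3 (N = 4 - 1*1 = 4 - 1 = 3)
l = 2 (l = 5 - 1*3 = 5 - 3 = 2)
F(S) = 6 + S
H(g, V) = 2*V
38*(H(Q(c(-5)), F(N)) - 48) = 38*(2*(6 + 3) - 48) = 38*(2*9 - 48) = 38*(18 - 48) = 38*(-30) = -1140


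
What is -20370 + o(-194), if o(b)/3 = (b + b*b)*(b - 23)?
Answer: -24395112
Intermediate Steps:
o(b) = 3*(-23 + b)*(b + b**2) (o(b) = 3*((b + b*b)*(b - 23)) = 3*((b + b**2)*(-23 + b)) = 3*((-23 + b)*(b + b**2)) = 3*(-23 + b)*(b + b**2))
-20370 + o(-194) = -20370 + 3*(-194)*(-23 + (-194)**2 - 22*(-194)) = -20370 + 3*(-194)*(-23 + 37636 + 4268) = -20370 + 3*(-194)*41881 = -20370 - 24374742 = -24395112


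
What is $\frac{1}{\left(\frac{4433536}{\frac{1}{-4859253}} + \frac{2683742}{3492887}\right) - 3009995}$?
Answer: $- \frac{3492887}{75249626246876193119} \approx -4.6417 \cdot 10^{-14}$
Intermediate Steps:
$\frac{1}{\left(\frac{4433536}{\frac{1}{-4859253}} + \frac{2683742}{3492887}\right) - 3009995} = \frac{1}{\left(\frac{4433536}{- \frac{1}{4859253}} + 2683742 \cdot \frac{1}{3492887}\right) - 3009995} = \frac{1}{\left(4433536 \left(-4859253\right) + \frac{2683742}{3492887}\right) - 3009995} = \frac{1}{\left(-21543673108608 + \frac{2683742}{3492887}\right) - 3009995} = \frac{1}{- \frac{75249615733303787554}{3492887} - 3009995} = \frac{1}{- \frac{75249626246876193119}{3492887}} = - \frac{3492887}{75249626246876193119}$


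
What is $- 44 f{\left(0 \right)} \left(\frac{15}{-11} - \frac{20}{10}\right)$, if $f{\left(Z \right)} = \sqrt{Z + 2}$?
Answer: $148 \sqrt{2} \approx 209.3$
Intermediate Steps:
$f{\left(Z \right)} = \sqrt{2 + Z}$
$- 44 f{\left(0 \right)} \left(\frac{15}{-11} - \frac{20}{10}\right) = - 44 \sqrt{2 + 0} \left(\frac{15}{-11} - \frac{20}{10}\right) = - 44 \sqrt{2} \left(15 \left(- \frac{1}{11}\right) - 2\right) = - 44 \sqrt{2} \left(- \frac{15}{11} - 2\right) = - 44 \sqrt{2} \left(- \frac{37}{11}\right) = 148 \sqrt{2}$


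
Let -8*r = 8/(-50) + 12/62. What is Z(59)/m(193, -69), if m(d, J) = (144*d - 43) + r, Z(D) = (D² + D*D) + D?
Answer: 182900/722873 ≈ 0.25302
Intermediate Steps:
r = -13/3100 (r = -(8/(-50) + 12/62)/8 = -(8*(-1/50) + 12*(1/62))/8 = -(-4/25 + 6/31)/8 = -⅛*26/775 = -13/3100 ≈ -0.0041935)
Z(D) = D + 2*D² (Z(D) = (D² + D²) + D = 2*D² + D = D + 2*D²)
m(d, J) = -133313/3100 + 144*d (m(d, J) = (144*d - 43) - 13/3100 = (-43 + 144*d) - 13/3100 = -133313/3100 + 144*d)
Z(59)/m(193, -69) = (59*(1 + 2*59))/(-133313/3100 + 144*193) = (59*(1 + 118))/(-133313/3100 + 27792) = (59*119)/(86021887/3100) = 7021*(3100/86021887) = 182900/722873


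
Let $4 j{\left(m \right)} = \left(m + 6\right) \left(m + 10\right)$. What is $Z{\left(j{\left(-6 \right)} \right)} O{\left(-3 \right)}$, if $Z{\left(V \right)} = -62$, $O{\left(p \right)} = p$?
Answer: $186$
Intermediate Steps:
$j{\left(m \right)} = \frac{\left(6 + m\right) \left(10 + m\right)}{4}$ ($j{\left(m \right)} = \frac{\left(m + 6\right) \left(m + 10\right)}{4} = \frac{\left(6 + m\right) \left(10 + m\right)}{4}$)
$Z{\left(j{\left(-6 \right)} \right)} O{\left(-3 \right)} = \left(-62\right) \left(-3\right) = 186$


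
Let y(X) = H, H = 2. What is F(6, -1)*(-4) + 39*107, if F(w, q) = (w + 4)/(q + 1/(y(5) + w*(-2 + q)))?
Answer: 71581/17 ≈ 4210.6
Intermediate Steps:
y(X) = 2
F(w, q) = (4 + w)/(q + 1/(2 + w*(-2 + q))) (F(w, q) = (w + 4)/(q + 1/(2 + w*(-2 + q))) = (4 + w)/(q + 1/(2 + w*(-2 + q))))
F(6, -1)*(-4) + 39*107 = ((8 - 6*6 - 2*6² - 1*6² + 4*(-1)*6)/(1 + 2*(-1) + 6*(-1)² - 2*(-1)*6))*(-4) + 39*107 = ((8 - 36 - 2*36 - 1*36 - 24)/(1 - 2 + 6*1 + 12))*(-4) + 4173 = ((8 - 36 - 72 - 36 - 24)/(1 - 2 + 6 + 12))*(-4) + 4173 = (-160/17)*(-4) + 4173 = ((1/17)*(-160))*(-4) + 4173 = -160/17*(-4) + 4173 = 640/17 + 4173 = 71581/17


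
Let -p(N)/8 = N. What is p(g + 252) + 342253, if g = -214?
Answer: 341949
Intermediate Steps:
p(N) = -8*N
p(g + 252) + 342253 = -8*(-214 + 252) + 342253 = -8*38 + 342253 = -304 + 342253 = 341949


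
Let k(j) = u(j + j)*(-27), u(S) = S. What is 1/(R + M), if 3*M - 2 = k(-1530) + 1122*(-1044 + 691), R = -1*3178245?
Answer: -3/9848179 ≈ -3.0462e-7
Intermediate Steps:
k(j) = -54*j (k(j) = (j + j)*(-27) = (2*j)*(-27) = -54*j)
R = -3178245
M = -313444/3 (M = ⅔ + (-54*(-1530) + 1122*(-1044 + 691))/3 = ⅔ + (82620 + 1122*(-353))/3 = ⅔ + (82620 - 396066)/3 = ⅔ + (⅓)*(-313446) = ⅔ - 104482 = -313444/3 ≈ -1.0448e+5)
1/(R + M) = 1/(-3178245 - 313444/3) = 1/(-9848179/3) = -3/9848179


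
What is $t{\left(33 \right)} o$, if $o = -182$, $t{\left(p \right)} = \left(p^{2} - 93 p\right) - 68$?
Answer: $372736$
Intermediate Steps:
$t{\left(p \right)} = -68 + p^{2} - 93 p$
$t{\left(33 \right)} o = \left(-68 + 33^{2} - 3069\right) \left(-182\right) = \left(-68 + 1089 - 3069\right) \left(-182\right) = \left(-2048\right) \left(-182\right) = 372736$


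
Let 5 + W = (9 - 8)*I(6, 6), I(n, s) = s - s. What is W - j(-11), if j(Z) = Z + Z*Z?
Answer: -115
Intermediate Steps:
I(n, s) = 0
j(Z) = Z + Z²
W = -5 (W = -5 + (9 - 8)*0 = -5 + 1*0 = -5 + 0 = -5)
W - j(-11) = -5 - (-11)*(1 - 11) = -5 - (-11)*(-10) = -5 - 1*110 = -5 - 110 = -115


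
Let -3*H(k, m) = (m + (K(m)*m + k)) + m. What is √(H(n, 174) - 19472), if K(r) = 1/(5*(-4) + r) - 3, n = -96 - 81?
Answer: 6*I*√3187723/77 ≈ 139.12*I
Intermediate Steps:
n = -177
K(r) = -3 + 1/(-20 + r) (K(r) = 1/(-20 + r) - 3 = -3 + 1/(-20 + r))
H(k, m) = -2*m/3 - k/3 - m*(61 - 3*m)/(3*(-20 + m)) (H(k, m) = -((m + (((61 - 3*m)/(-20 + m))*m + k)) + m)/3 = -((m + (m*(61 - 3*m)/(-20 + m) + k)) + m)/3 = -((m + (k + m*(61 - 3*m)/(-20 + m))) + m)/3 = -((k + m + m*(61 - 3*m)/(-20 + m)) + m)/3 = -(k + 2*m + m*(61 - 3*m)/(-20 + m))/3 = -2*m/3 - k/3 - m*(61 - 3*m)/(3*(-20 + m)))
√(H(n, 174) - 19472) = √((174² - 21*174 + 20*(-177) - 1*(-177)*174)/(3*(-20 + 174)) - 19472) = √((⅓)*(30276 - 3654 - 3540 + 30798)/154 - 19472) = √((⅓)*(1/154)*53880 - 19472) = √(8980/77 - 19472) = √(-1490364/77) = 6*I*√3187723/77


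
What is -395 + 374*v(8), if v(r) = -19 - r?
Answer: -10493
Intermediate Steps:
-395 + 374*v(8) = -395 + 374*(-19 - 1*8) = -395 + 374*(-19 - 8) = -395 + 374*(-27) = -395 - 10098 = -10493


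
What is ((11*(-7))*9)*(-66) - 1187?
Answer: 44551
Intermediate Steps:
((11*(-7))*9)*(-66) - 1187 = -77*9*(-66) - 1187 = -693*(-66) - 1187 = 45738 - 1187 = 44551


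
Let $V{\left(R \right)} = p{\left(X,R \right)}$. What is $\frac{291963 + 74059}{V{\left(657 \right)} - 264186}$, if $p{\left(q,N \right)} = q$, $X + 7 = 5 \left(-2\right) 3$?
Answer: $- \frac{366022}{264223} \approx -1.3853$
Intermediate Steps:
$X = -37$ ($X = -7 + 5 \left(-2\right) 3 = -7 - 30 = -37$)
$V{\left(R \right)} = -37$
$\frac{291963 + 74059}{V{\left(657 \right)} - 264186} = \frac{291963 + 74059}{-37 - 264186} = \frac{366022}{-264223} = 366022 \left(- \frac{1}{264223}\right) = - \frac{366022}{264223}$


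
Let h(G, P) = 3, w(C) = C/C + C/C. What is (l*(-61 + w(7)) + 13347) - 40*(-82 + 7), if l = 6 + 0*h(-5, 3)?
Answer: 15993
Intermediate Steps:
w(C) = 2 (w(C) = 1 + 1 = 2)
l = 6 (l = 6 + 0*3 = 6 + 0 = 6)
(l*(-61 + w(7)) + 13347) - 40*(-82 + 7) = (6*(-61 + 2) + 13347) - 40*(-82 + 7) = (6*(-59) + 13347) - 40*(-75) = (-354 + 13347) + 3000 = 12993 + 3000 = 15993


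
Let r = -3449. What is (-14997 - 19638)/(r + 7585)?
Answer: -34635/4136 ≈ -8.3740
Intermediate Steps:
(-14997 - 19638)/(r + 7585) = (-14997 - 19638)/(-3449 + 7585) = -34635/4136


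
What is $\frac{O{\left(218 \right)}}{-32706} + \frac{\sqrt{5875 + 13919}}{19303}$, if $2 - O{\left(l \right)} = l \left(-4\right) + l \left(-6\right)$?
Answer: $- \frac{1091}{16353} + \frac{\sqrt{19794}}{19303} \approx -0.059427$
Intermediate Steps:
$O{\left(l \right)} = 2 + 10 l$ ($O{\left(l \right)} = 2 - \left(l \left(-4\right) + l \left(-6\right)\right) = 2 - \left(- 4 l - 6 l\right) = 2 - - 10 l = 2 + 10 l$)
$\frac{O{\left(218 \right)}}{-32706} + \frac{\sqrt{5875 + 13919}}{19303} = \frac{2 + 10 \cdot 218}{-32706} + \frac{\sqrt{5875 + 13919}}{19303} = \left(2 + 2180\right) \left(- \frac{1}{32706}\right) + \sqrt{19794} \cdot \frac{1}{19303} = 2182 \left(- \frac{1}{32706}\right) + \frac{\sqrt{19794}}{19303} = - \frac{1091}{16353} + \frac{\sqrt{19794}}{19303}$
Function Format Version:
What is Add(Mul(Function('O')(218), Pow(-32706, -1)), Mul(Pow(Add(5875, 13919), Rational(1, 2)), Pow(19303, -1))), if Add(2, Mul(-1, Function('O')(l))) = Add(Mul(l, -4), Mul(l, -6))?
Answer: Add(Rational(-1091, 16353), Mul(Rational(1, 19303), Pow(19794, Rational(1, 2)))) ≈ -0.059427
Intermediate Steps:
Function('O')(l) = Add(2, Mul(10, l)) (Function('O')(l) = Add(2, Mul(-1, Add(Mul(l, -4), Mul(l, -6)))) = Add(2, Mul(-1, Add(Mul(-4, l), Mul(-6, l)))) = Add(2, Mul(-1, Mul(-10, l))) = Add(2, Mul(10, l)))
Add(Mul(Function('O')(218), Pow(-32706, -1)), Mul(Pow(Add(5875, 13919), Rational(1, 2)), Pow(19303, -1))) = Add(Mul(Add(2, Mul(10, 218)), Pow(-32706, -1)), Mul(Pow(Add(5875, 13919), Rational(1, 2)), Pow(19303, -1))) = Add(Mul(Add(2, 2180), Rational(-1, 32706)), Mul(Pow(19794, Rational(1, 2)), Rational(1, 19303))) = Add(Mul(2182, Rational(-1, 32706)), Mul(Rational(1, 19303), Pow(19794, Rational(1, 2)))) = Add(Rational(-1091, 16353), Mul(Rational(1, 19303), Pow(19794, Rational(1, 2))))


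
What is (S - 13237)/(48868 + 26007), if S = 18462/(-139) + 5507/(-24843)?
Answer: -46169120888/258556627875 ≈ -0.17856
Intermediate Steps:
S = -459416939/3453177 (S = 18462*(-1/139) + 5507*(-1/24843) = -18462/139 - 5507/24843 = -459416939/3453177 ≈ -133.04)
(S - 13237)/(48868 + 26007) = (-459416939/3453177 - 13237)/(48868 + 26007) = -46169120888/3453177/74875 = -46169120888/3453177*1/74875 = -46169120888/258556627875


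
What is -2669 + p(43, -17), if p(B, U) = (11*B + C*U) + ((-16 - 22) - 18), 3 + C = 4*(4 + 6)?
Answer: -2881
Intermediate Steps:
C = 37 (C = -3 + 4*(4 + 6) = -3 + 4*10 = -3 + 40 = 37)
p(B, U) = -56 + 11*B + 37*U (p(B, U) = (11*B + 37*U) + ((-16 - 22) - 18) = (11*B + 37*U) + (-38 - 18) = (11*B + 37*U) - 56 = -56 + 11*B + 37*U)
-2669 + p(43, -17) = -2669 + (-56 + 11*43 + 37*(-17)) = -2669 + (-56 + 473 - 629) = -2669 - 212 = -2881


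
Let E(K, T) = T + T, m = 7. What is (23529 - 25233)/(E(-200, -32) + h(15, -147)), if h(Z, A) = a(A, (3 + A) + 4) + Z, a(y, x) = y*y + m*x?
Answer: -142/1715 ≈ -0.082799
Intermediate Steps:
a(y, x) = y² + 7*x (a(y, x) = y*y + 7*x = y² + 7*x)
E(K, T) = 2*T
h(Z, A) = 49 + Z + A² + 7*A (h(Z, A) = (A² + 7*((3 + A) + 4)) + Z = (A² + 7*(7 + A)) + Z = (A² + (49 + 7*A)) + Z = (49 + A² + 7*A) + Z = 49 + Z + A² + 7*A)
(23529 - 25233)/(E(-200, -32) + h(15, -147)) = (23529 - 25233)/(2*(-32) + (49 + 15 + (-147)² + 7*(-147))) = -1704/(-64 + (49 + 15 + 21609 - 1029)) = -1704/(-64 + 20644) = -1704/20580 = -1704*1/20580 = -142/1715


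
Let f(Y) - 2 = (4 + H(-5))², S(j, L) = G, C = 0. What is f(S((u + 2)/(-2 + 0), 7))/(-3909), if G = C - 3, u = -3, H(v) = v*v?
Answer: -281/1303 ≈ -0.21566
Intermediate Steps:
H(v) = v²
G = -3 (G = 0 - 3 = -3)
S(j, L) = -3
f(Y) = 843 (f(Y) = 2 + (4 + (-5)²)² = 2 + (4 + 25)² = 2 + 29² = 2 + 841 = 843)
f(S((u + 2)/(-2 + 0), 7))/(-3909) = 843/(-3909) = 843*(-1/3909) = -281/1303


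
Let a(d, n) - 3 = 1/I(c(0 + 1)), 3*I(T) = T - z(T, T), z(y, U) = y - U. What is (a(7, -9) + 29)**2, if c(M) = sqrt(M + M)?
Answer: 2057/2 + 96*sqrt(2) ≈ 1164.3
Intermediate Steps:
c(M) = sqrt(2)*sqrt(M) (c(M) = sqrt(2*M) = sqrt(2)*sqrt(M))
I(T) = T/3 (I(T) = (T - (T - T))/3 = (T - 1*0)/3 = (T + 0)/3 = T/3)
a(d, n) = 3 + 3*sqrt(2)/2 (a(d, n) = 3 + 1/((sqrt(2)*sqrt(0 + 1))/3) = 3 + 1/((sqrt(2)*sqrt(1))/3) = 3 + 1/((sqrt(2)*1)/3) = 3 + 1/(sqrt(2)/3) = 3 + 3*sqrt(2)/2)
(a(7, -9) + 29)**2 = ((3 + 3*sqrt(2)/2) + 29)**2 = (32 + 3*sqrt(2)/2)**2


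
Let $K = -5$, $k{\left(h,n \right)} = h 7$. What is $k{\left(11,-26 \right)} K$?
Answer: $-385$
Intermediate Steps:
$k{\left(h,n \right)} = 7 h$
$k{\left(11,-26 \right)} K = 7 \cdot 11 \left(-5\right) = 77 \left(-5\right) = -385$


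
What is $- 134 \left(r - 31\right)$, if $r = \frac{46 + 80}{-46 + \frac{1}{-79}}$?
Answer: $\frac{16433626}{3635} \approx 4520.9$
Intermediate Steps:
$r = - \frac{9954}{3635}$ ($r = \frac{126}{-46 - \frac{1}{79}} = \frac{126}{- \frac{3635}{79}} = 126 \left(- \frac{79}{3635}\right) = - \frac{9954}{3635} \approx -2.7384$)
$- 134 \left(r - 31\right) = - 134 \left(- \frac{9954}{3635} - 31\right) = \left(-134\right) \left(- \frac{122639}{3635}\right) = \frac{16433626}{3635}$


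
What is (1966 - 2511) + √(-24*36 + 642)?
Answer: -545 + I*√222 ≈ -545.0 + 14.9*I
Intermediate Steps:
(1966 - 2511) + √(-24*36 + 642) = -545 + √(-864 + 642) = -545 + √(-222) = -545 + I*√222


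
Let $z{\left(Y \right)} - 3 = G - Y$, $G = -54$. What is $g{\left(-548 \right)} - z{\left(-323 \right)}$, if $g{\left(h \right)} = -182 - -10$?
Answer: $-444$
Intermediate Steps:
$z{\left(Y \right)} = -51 - Y$ ($z{\left(Y \right)} = 3 - \left(54 + Y\right) = -51 - Y$)
$g{\left(h \right)} = -172$ ($g{\left(h \right)} = -182 + 10 = -172$)
$g{\left(-548 \right)} - z{\left(-323 \right)} = -172 - \left(-51 - -323\right) = -172 - \left(-51 + 323\right) = -172 - 272 = -444$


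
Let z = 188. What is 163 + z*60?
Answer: 11443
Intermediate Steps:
163 + z*60 = 163 + 188*60 = 163 + 11280 = 11443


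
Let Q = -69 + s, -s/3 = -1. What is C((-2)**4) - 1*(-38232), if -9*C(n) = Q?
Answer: 114718/3 ≈ 38239.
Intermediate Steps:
s = 3 (s = -3*(-1) = 3)
Q = -66 (Q = -69 + 3 = -66)
C(n) = 22/3 (C(n) = -1/9*(-66) = 22/3)
C((-2)**4) - 1*(-38232) = 22/3 - 1*(-38232) = 22/3 + 38232 = 114718/3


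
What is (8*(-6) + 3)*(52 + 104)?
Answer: -7020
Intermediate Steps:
(8*(-6) + 3)*(52 + 104) = (-48 + 3)*156 = -45*156 = -7020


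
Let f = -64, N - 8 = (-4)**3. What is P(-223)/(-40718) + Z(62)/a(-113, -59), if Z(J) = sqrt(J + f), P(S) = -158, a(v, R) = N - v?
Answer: 79/20359 + I*sqrt(2)/57 ≈ 0.0038803 + 0.024811*I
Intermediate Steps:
N = -56 (N = 8 + (-4)**3 = 8 - 64 = -56)
a(v, R) = -56 - v
Z(J) = sqrt(-64 + J) (Z(J) = sqrt(J - 64) = sqrt(-64 + J))
P(-223)/(-40718) + Z(62)/a(-113, -59) = -158/(-40718) + sqrt(-64 + 62)/(-56 - 1*(-113)) = -158*(-1/40718) + sqrt(-2)/(-56 + 113) = 79/20359 + (I*sqrt(2))/57 = 79/20359 + (I*sqrt(2))*(1/57) = 79/20359 + I*sqrt(2)/57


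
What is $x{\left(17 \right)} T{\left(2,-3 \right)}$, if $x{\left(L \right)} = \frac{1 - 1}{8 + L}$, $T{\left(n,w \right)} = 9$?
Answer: $0$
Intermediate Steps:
$x{\left(L \right)} = 0$ ($x{\left(L \right)} = \frac{0}{8 + L} = 0$)
$x{\left(17 \right)} T{\left(2,-3 \right)} = 0 \cdot 9 = 0$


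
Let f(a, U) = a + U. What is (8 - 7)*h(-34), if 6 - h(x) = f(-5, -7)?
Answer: 18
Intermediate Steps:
f(a, U) = U + a
h(x) = 18 (h(x) = 6 - (-7 - 5) = 6 - 1*(-12) = 6 + 12 = 18)
(8 - 7)*h(-34) = (8 - 7)*18 = 1*18 = 18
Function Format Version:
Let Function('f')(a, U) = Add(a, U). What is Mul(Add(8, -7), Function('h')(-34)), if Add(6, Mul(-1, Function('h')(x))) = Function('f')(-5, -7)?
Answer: 18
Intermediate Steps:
Function('f')(a, U) = Add(U, a)
Function('h')(x) = 18 (Function('h')(x) = Add(6, Mul(-1, Add(-7, -5))) = Add(6, Mul(-1, -12)) = Add(6, 12) = 18)
Mul(Add(8, -7), Function('h')(-34)) = Mul(Add(8, -7), 18) = Mul(1, 18) = 18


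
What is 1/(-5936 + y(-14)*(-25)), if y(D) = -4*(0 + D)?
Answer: -1/7336 ≈ -0.00013631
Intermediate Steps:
y(D) = -4*D
1/(-5936 + y(-14)*(-25)) = 1/(-5936 - 4*(-14)*(-25)) = 1/(-5936 + 56*(-25)) = 1/(-5936 - 1400) = 1/(-7336) = -1/7336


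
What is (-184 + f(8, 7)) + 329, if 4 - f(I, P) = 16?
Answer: 133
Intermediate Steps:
f(I, P) = -12 (f(I, P) = 4 - 1*16 = 4 - 16 = -12)
(-184 + f(8, 7)) + 329 = (-184 - 12) + 329 = -196 + 329 = 133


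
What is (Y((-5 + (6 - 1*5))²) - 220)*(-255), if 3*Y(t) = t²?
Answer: 34340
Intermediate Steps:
Y(t) = t²/3
(Y((-5 + (6 - 1*5))²) - 220)*(-255) = (((-5 + (6 - 1*5))²)²/3 - 220)*(-255) = (((-5 + (6 - 5))²)²/3 - 220)*(-255) = (((-5 + 1)²)²/3 - 220)*(-255) = (((-4)²)²/3 - 220)*(-255) = ((⅓)*16² - 220)*(-255) = ((⅓)*256 - 220)*(-255) = (256/3 - 220)*(-255) = -404/3*(-255) = 34340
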